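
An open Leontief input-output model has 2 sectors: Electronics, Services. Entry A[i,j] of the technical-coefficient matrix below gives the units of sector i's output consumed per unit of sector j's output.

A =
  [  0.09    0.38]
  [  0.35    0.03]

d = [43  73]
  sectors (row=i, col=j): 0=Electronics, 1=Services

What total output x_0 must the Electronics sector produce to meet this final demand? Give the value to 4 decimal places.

Form M = I − A:
  [  0.91   -0.38]
  [ -0.35    0.97]
Leontief inverse L = M⁻¹:
  [  1.2939    0.5069]
  [  0.4669    1.2138]
Total output x = L · d:
  x_0 = 1.2939·43 + 0.5069·73 = 92.6371
  x_1 = 0.4669·43 + 1.2138·73 = 108.6835

92.6371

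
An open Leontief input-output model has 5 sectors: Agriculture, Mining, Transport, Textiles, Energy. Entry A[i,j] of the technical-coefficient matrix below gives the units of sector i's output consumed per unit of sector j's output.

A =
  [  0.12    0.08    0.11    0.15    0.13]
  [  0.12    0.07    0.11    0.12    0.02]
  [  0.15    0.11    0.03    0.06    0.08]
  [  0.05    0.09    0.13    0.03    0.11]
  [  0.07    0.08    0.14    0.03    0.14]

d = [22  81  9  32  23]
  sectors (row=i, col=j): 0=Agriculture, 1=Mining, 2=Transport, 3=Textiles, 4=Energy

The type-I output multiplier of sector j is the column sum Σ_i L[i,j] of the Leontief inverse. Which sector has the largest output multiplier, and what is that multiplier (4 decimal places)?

Agriculture (1.9693)

Form M = I − A:
  [  0.88   -0.08   -0.11   -0.15   -0.13]
  [ -0.12    0.93   -0.11   -0.12   -0.02]
  [ -0.15   -0.11    0.97   -0.06   -0.08]
  [ -0.05   -0.09   -0.13    0.97   -0.11]
  [ -0.07   -0.08   -0.14   -0.03    0.86]
Leontief inverse L = M⁻¹:
  [  1.2313    0.1760    0.2257    0.2336    0.2411]
  [  0.2073    1.1427    0.1928    0.1885    0.1000]
  [  0.2355    0.1793    1.1190    0.1328    0.1608]
  [  0.1327    0.1567    0.2051    1.0892    0.1821]
  [  0.1625    0.1553    0.2256    0.0962    1.2242]
Total output x = L · d:
  x_0 = 1.2313·22 + 0.1760·81 + 0.2257·9 + 0.2336·32 + 0.2411·23 = 56.3912
  x_1 = 0.2073·22 + 1.1427·81 + 0.1928·9 + 0.1885·32 + 0.1000·23 = 107.1884
  x_2 = 0.2355·22 + 0.1793·81 + 1.1190·9 + 0.1328·32 + 0.1608·23 = 37.7246
  x_3 = 0.1327·22 + 0.1567·81 + 0.2051·9 + 1.0892·32 + 0.1821·23 = 56.5017
  x_4 = 0.1625·22 + 0.1553·81 + 0.2256·9 + 0.0962·32 + 1.2242·23 = 49.4174
Output multipliers (column sums of L):
  Agriculture: 1.9693
  Mining: 1.8100
  Transport: 1.9681
  Textiles: 1.7401
  Energy: 1.9082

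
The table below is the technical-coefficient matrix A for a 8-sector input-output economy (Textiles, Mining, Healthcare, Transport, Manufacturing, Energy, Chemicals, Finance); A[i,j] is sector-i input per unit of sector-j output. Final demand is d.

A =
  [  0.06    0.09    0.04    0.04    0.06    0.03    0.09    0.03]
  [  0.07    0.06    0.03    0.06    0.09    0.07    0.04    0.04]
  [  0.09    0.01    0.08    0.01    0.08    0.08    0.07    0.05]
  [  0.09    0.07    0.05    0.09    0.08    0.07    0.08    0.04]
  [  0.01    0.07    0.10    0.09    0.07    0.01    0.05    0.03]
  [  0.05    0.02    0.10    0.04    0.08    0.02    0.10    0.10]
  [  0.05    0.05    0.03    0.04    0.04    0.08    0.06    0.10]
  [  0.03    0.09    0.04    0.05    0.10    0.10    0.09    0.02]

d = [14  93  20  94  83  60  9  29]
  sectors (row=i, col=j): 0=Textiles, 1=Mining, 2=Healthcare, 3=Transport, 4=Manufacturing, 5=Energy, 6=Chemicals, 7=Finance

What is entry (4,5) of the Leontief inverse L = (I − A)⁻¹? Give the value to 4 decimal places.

Form M = I − A:
  [  0.94   -0.09   -0.04   -0.04   -0.06   -0.03   -0.09   -0.03]
  [ -0.07    0.94   -0.03   -0.06   -0.09   -0.07   -0.04   -0.04]
  [ -0.09   -0.01    0.92   -0.01   -0.08   -0.08   -0.07   -0.05]
  [ -0.09   -0.07   -0.05    0.91   -0.08   -0.07   -0.08   -0.04]
  [ -0.01   -0.07   -0.10   -0.09    0.93   -0.01   -0.05   -0.03]
  [ -0.05   -0.02   -0.10   -0.04   -0.08    0.98   -0.10   -0.10]
  [ -0.05   -0.05   -0.03   -0.04   -0.04   -0.08    0.94   -0.10]
  [ -0.03   -0.09   -0.04   -0.05   -0.10   -0.10   -0.09    0.98]
Leontief inverse L = M⁻¹:
  [  1.1062    0.1387    0.0868    0.0846    0.1205    0.0777    0.1472    0.0740]
  [  0.1173    1.1117    0.0838    0.1090    0.1553    0.1163    0.1028    0.0848]
  [  0.1370    0.0592    1.1360    0.0536    0.1442    0.1275    0.1354    0.0980]
  [  0.1511    0.1337    0.1143    1.1494    0.1598    0.1301    0.1581    0.0971]
  [  0.0590    0.1154    0.1498    0.1350    1.1321    0.0594    0.1066    0.0713]
  [  0.1021    0.0757    0.1575    0.0893    0.1514    1.0789    0.1695    0.1499]
  [  0.0959    0.1008    0.0807    0.0853    0.1055    0.1305    1.1240    0.1459]
  [  0.0832    0.1443    0.1013    0.1042    0.1726    0.1530    0.1589    1.0754]
Total output x = L · d:
  x_0 = 1.1062·14 + 0.1387·93 + 0.0868·20 + 0.0846·94 + 0.1205·83 + 0.0777·60 + 0.1472·9 + 0.0740·29 = 56.2079
  x_1 = 0.1173·14 + 1.1117·93 + 0.0838·20 + 0.1090·94 + 0.1553·83 + 0.1163·60 + 0.1028·9 + 0.0848·29 = 140.2008
  x_2 = 0.1370·14 + 0.0592·93 + 1.1360·20 + 0.0536·94 + 0.1442·83 + 0.1275·60 + 0.1354·9 + 0.0980·29 = 58.8669
  x_3 = 0.1511·14 + 0.1337·93 + 0.1143·20 + 1.1494·94 + 0.1598·83 + 0.1301·60 + 0.1581·9 + 0.0971·29 = 150.1834
  x_4 = 0.0590·14 + 0.1154·93 + 0.1498·20 + 0.1350·94 + 1.1321·83 + 0.0594·60 + 0.1066·9 + 0.0713·29 = 127.7974
  x_5 = 0.1021·14 + 0.0757·93 + 0.1575·20 + 0.0893·94 + 0.1514·83 + 1.0789·60 + 0.1695·9 + 0.1499·29 = 103.1781
  x_6 = 0.0959·14 + 0.1008·93 + 0.0807·20 + 0.0853·94 + 0.1055·83 + 0.1305·60 + 1.1240·9 + 0.1459·29 = 51.2906
  x_7 = 0.0832·14 + 0.1443·93 + 0.1013·20 + 0.1042·94 + 0.1726·83 + 0.1530·60 + 0.1589·9 + 1.0754·29 = 82.5325

L[4,5] = 0.0594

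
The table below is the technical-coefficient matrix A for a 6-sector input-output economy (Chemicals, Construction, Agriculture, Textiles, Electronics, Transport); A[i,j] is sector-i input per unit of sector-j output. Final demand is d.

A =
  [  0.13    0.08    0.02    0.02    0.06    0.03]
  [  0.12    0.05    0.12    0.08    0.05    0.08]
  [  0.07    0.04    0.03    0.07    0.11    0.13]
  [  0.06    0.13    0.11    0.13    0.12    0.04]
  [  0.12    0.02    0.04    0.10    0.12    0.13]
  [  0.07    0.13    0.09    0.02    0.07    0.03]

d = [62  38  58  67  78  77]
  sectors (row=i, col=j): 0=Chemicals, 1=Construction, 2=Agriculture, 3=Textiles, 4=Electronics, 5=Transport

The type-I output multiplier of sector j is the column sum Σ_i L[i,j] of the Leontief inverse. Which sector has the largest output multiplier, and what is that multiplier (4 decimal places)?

Form M = I − A:
  [  0.87   -0.08   -0.02   -0.02   -0.06   -0.03]
  [ -0.12    0.95   -0.12   -0.08   -0.05   -0.08]
  [ -0.07   -0.04    0.97   -0.07   -0.11   -0.13]
  [ -0.06   -0.13   -0.11    0.87   -0.12   -0.04]
  [ -0.12   -0.02   -0.04   -0.10    0.88   -0.13]
  [ -0.07   -0.13   -0.09   -0.02   -0.07    0.97]
Leontief inverse L = M⁻¹:
  [  1.1959    0.1232    0.0576    0.0577    0.1093    0.0719]
  [  0.2082    1.1196    0.1776    0.1404    0.1308    0.1459]
  [  0.1513    0.1055    1.0865    0.1261    0.1844    0.1889]
  [  0.1692    0.2109    0.1886    1.2165    0.2232    0.1280]
  [  0.2157    0.0976    0.1034    0.1656    1.2078    0.1973]
  [  0.1473    0.1801    0.1401    0.0717    0.1343    1.0901]
Total output x = L · d:
  x_0 = 1.1959·62 + 0.1232·38 + 0.0576·58 + 0.0577·67 + 0.1093·78 + 0.0719·77 = 100.0938
  x_1 = 0.2082·62 + 1.1196·38 + 0.1776·58 + 0.1404·67 + 0.1308·78 + 0.1459·77 = 96.5960
  x_2 = 0.1513·62 + 0.1055·38 + 1.0865·58 + 0.1261·67 + 0.1844·78 + 0.1889·77 = 113.7832
  x_3 = 0.1692·62 + 0.2109·38 + 0.1886·58 + 1.2165·67 + 0.2232·78 + 0.1280·77 = 138.2082
  x_4 = 0.2157·62 + 0.0976·38 + 0.1034·58 + 0.1656·67 + 1.2078·78 + 0.1973·77 = 143.5758
  x_5 = 0.1473·62 + 0.1801·38 + 0.1401·58 + 0.0717·67 + 0.1343·78 + 1.0901·77 = 123.3186
Output multipliers (column sums of L):
  Chemicals: 2.0876
  Construction: 1.8368
  Agriculture: 1.7539
  Textiles: 1.7780
  Electronics: 1.9897
  Transport: 1.8220

Chemicals (2.0876)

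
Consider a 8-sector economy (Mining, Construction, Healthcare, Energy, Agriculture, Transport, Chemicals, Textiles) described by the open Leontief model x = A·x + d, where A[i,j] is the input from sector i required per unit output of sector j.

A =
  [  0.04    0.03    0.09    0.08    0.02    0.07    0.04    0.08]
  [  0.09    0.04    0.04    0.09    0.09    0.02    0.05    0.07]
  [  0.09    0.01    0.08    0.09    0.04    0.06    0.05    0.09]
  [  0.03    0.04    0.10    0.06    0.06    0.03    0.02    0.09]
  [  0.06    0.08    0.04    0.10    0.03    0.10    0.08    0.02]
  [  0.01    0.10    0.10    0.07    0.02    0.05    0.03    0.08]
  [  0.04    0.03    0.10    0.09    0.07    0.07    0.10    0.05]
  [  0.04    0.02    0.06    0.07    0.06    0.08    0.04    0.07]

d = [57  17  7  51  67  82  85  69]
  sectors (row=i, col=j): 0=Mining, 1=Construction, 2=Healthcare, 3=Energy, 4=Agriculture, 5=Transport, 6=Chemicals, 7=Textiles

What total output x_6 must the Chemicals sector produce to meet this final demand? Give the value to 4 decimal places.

Form M = I − A:
  [  0.96   -0.03   -0.09   -0.08   -0.02   -0.07   -0.04   -0.08]
  [ -0.09    0.96   -0.04   -0.09   -0.09   -0.02   -0.05   -0.07]
  [ -0.09   -0.01    0.92   -0.09   -0.04   -0.06   -0.05   -0.09]
  [ -0.03   -0.04   -0.10    0.94   -0.06   -0.03   -0.02   -0.09]
  [ -0.06   -0.08   -0.04   -0.10    0.97   -0.10   -0.08   -0.02]
  [ -0.01   -0.10   -0.10   -0.07   -0.02    0.95   -0.03   -0.08]
  [ -0.04   -0.03   -0.10   -0.09   -0.07   -0.07    0.90   -0.05]
  [ -0.04   -0.02   -0.06   -0.07   -0.06   -0.08   -0.04    0.93]
Leontief inverse L = M⁻¹:
  [  1.0815    0.0646    0.1583    0.1471    0.0610    0.1200    0.0795    0.1434]
  [  0.1356    1.0790    0.1116    0.1649    0.1346    0.0775    0.0964    0.1344]
  [  0.1355    0.0490    1.1578    0.1660    0.0846    0.1188    0.0954    0.1606]
  [  0.0729    0.0725    0.1618    1.1258    0.0997    0.0800    0.0594    0.1486]
  [  0.1063    0.1237    0.1184    0.1773    1.0784    0.1540    0.1271    0.0903]
  [  0.0571    0.1346    0.1661    0.1401    0.0659    1.0989    0.0713    0.1445]
  [  0.0921    0.0748    0.1847    0.1753    0.1211    0.1338    1.1543    0.1246]
  [  0.0794    0.0574    0.1260    0.1364    0.0989    0.1307    0.0801    1.1295]
Total output x = L · d:
  x_0 = 1.0815·57 + 0.0646·17 + 0.1583·7 + 0.1471·51 + 0.0610·67 + 0.1200·82 + 0.0795·85 + 0.1434·69 = 101.9383
  x_1 = 0.1356·57 + 1.0790·17 + 0.1116·7 + 0.1649·51 + 0.1346·67 + 0.0775·82 + 0.0964·85 + 0.1344·69 = 68.1018
  x_2 = 0.1355·57 + 0.0490·17 + 1.1578·7 + 0.1660·51 + 0.0846·67 + 0.1188·82 + 0.0954·85 + 0.1606·69 = 59.7353
  x_3 = 0.0729·57 + 0.0725·17 + 0.1618·7 + 1.1258·51 + 0.0997·67 + 0.0800·82 + 0.0594·85 + 0.1486·69 = 92.4730
  x_4 = 0.1063·57 + 0.1237·17 + 0.1184·7 + 0.1773·51 + 1.0784·67 + 0.1540·82 + 0.1271·85 + 0.0903·69 = 119.9528
  x_5 = 0.0571·57 + 0.1346·17 + 0.1661·7 + 0.1401·51 + 0.0659·67 + 1.0989·82 + 0.0713·85 + 0.1445·69 = 124.4063
  x_6 = 0.0921·57 + 0.0748·17 + 0.1847·7 + 0.1753·51 + 0.1211·67 + 0.1338·82 + 1.1543·85 + 0.1246·69 = 142.5480
  x_7 = 0.0794·57 + 0.0574·17 + 0.1260·7 + 0.1364·51 + 0.0989·67 + 0.1307·82 + 0.0801·85 + 1.1295·69 = 115.4284

142.5480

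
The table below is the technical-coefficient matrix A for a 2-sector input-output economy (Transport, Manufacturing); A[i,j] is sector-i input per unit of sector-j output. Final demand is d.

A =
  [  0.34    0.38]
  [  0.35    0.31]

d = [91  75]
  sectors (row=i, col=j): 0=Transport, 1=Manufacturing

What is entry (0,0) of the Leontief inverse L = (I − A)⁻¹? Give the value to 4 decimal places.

Form M = I − A:
  [  0.66   -0.38]
  [ -0.35    0.69]
Leontief inverse L = M⁻¹:
  [  2.1402    1.1787]
  [  1.0856    2.0471]
Total output x = L · d:
  x_0 = 2.1402·91 + 1.1787·75 = 283.1576
  x_1 = 1.0856·91 + 2.0471·75 = 252.3263

L[0,0] = 2.1402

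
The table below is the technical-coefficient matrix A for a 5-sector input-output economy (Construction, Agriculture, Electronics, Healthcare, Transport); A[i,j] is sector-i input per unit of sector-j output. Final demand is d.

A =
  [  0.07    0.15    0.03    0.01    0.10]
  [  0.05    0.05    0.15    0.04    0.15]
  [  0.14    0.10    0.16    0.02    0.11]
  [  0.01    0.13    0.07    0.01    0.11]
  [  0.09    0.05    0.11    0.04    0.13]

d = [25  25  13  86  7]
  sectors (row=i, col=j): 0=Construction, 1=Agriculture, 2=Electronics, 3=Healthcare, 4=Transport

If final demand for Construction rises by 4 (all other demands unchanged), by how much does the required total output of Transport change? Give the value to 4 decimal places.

Form M = I − A:
  [  0.93   -0.15   -0.03   -0.01   -0.10]
  [ -0.05    0.95   -0.15   -0.04   -0.15]
  [ -0.14   -0.10    0.84   -0.02   -0.11]
  [ -0.01   -0.13   -0.07    0.99   -0.11]
  [ -0.09   -0.05   -0.11   -0.04    0.87]
Leontief inverse L = M⁻¹:
  [  1.1191    0.2008    0.1018    0.0287    0.1798]
  [  0.1208    1.1184    0.2412    0.0612    0.2449]
  [  0.2224    0.1860    1.2646    0.0443    0.2231]
  [  0.0600    0.1750    0.1433    1.0282    0.1852]
  [  0.1536    0.1166    0.1909    0.0594    1.2188]
Total output x = L · d:
  x_0 = 1.1191·25 + 0.2008·25 + 0.1018·13 + 0.0287·86 + 0.1798·7 = 38.0496
  x_1 = 0.1208·25 + 1.1184·25 + 0.2412·13 + 0.0612·86 + 0.2449·7 = 41.0900
  x_2 = 0.2224·25 + 0.1860·25 + 1.2646·13 + 0.0443·86 + 0.2231·7 = 32.0251
  x_3 = 0.0600·25 + 0.1750·25 + 0.1433·13 + 1.0282·86 + 0.1852·7 = 97.4546
  x_4 = 0.1536·25 + 0.1166·25 + 0.1909·13 + 0.0594·86 + 1.2188·7 = 22.8735
Δx_4 = L[4,0] · Δd_0 = 0.1536 · 4 = 0.6144

0.6144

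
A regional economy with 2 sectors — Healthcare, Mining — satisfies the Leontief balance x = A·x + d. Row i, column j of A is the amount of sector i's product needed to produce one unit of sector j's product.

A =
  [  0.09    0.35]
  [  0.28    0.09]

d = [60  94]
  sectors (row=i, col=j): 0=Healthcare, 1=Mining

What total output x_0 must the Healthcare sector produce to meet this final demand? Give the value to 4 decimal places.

Form M = I − A:
  [  0.91   -0.35]
  [ -0.28    0.91]
Leontief inverse L = M⁻¹:
  [  1.2464    0.4794]
  [  0.3835    1.2464]
Total output x = L · d:
  x_0 = 1.2464·60 + 0.4794·94 = 119.8466
  x_1 = 0.3835·60 + 1.2464·94 = 140.1726

119.8466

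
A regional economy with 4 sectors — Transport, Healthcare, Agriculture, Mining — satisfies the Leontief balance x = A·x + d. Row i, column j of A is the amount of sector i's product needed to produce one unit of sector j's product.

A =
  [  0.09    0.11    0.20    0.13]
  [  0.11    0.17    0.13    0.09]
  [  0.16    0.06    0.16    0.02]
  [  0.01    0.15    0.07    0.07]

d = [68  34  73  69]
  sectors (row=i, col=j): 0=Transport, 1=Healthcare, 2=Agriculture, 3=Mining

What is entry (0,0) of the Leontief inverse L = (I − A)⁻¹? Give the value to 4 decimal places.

L[0,0] = 1.1855

Form M = I − A:
  [  0.91   -0.11   -0.20   -0.13]
  [ -0.11    0.83   -0.13   -0.09]
  [ -0.16   -0.06    0.84   -0.02]
  [ -0.01   -0.15   -0.07    0.93]
Leontief inverse L = M⁻¹:
  [  1.1855    0.2161    0.3319    0.1938]
  [  0.2019    1.2788    0.2591    0.1575]
  [  0.2417    0.1377    1.2756    0.0746]
  [  0.0635    0.2189    0.1414    1.1084]
Total output x = L · d:
  x_0 = 1.1855·68 + 0.2161·34 + 0.3319·73 + 0.1938·69 = 125.5580
  x_1 = 0.2019·68 + 1.2788·34 + 0.2591·73 + 0.1575·69 = 86.9895
  x_2 = 0.2417·68 + 0.1377·34 + 1.2756·73 + 0.0746·69 = 119.3808
  x_3 = 0.0635·68 + 0.2189·34 + 0.1414·73 + 1.1084·69 = 98.5598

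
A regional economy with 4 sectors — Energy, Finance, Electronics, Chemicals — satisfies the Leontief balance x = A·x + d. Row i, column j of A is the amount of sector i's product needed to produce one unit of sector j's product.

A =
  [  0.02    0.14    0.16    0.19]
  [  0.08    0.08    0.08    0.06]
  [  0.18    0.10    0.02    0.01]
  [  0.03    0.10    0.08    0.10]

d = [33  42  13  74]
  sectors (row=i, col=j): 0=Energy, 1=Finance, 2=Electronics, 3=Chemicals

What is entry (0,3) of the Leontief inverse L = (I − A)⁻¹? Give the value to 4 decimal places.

Form M = I − A:
  [  0.98   -0.14   -0.16   -0.19]
  [ -0.08    0.92   -0.08   -0.06]
  [ -0.18   -0.10    0.98   -0.01]
  [ -0.03   -0.10   -0.08    0.90]
Leontief inverse L = M⁻¹:
  [  1.0849    0.2152    0.2148    0.2458]
  [  0.1172    1.1288    0.1196    0.1013]
  [  0.2119    0.1562    1.0732    0.0671]
  [  0.0680    0.1465    0.1158    1.1365]
Total output x = L · d:
  x_0 = 1.0849·33 + 0.2152·42 + 0.2148·13 + 0.2458·74 = 65.8188
  x_1 = 0.1172·33 + 1.1288·42 + 0.1196·13 + 0.1013·74 = 60.3298
  x_2 = 0.2119·33 + 0.1562·42 + 1.0732·13 + 0.0671·74 = 32.4698
  x_3 = 0.0680·33 + 0.1465·42 + 0.1158·13 + 1.1365·74 = 94.0057

L[0,3] = 0.2458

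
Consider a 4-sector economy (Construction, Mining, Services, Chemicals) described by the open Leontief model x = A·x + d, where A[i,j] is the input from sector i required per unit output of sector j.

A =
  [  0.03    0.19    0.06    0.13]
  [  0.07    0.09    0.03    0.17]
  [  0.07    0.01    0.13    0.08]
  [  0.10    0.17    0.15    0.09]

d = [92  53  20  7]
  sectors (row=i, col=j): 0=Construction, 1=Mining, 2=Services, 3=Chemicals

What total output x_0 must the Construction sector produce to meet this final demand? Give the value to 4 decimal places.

117.5447

Form M = I − A:
  [  0.97   -0.19   -0.06   -0.13]
  [ -0.07    0.91   -0.03   -0.17]
  [ -0.07   -0.01    0.87   -0.08]
  [ -0.10   -0.17   -0.15    0.91]
Leontief inverse L = M⁻¹:
  [  1.0811    0.2672    0.1208    0.2150]
  [  0.1160    1.1695    0.0902    0.2430]
  [  0.1028    0.0586    1.1809    0.1294]
  [  0.1574    0.2575    0.2248    1.1893]
Total output x = L · d:
  x_0 = 1.0811·92 + 0.2672·53 + 0.1208·20 + 0.2150·7 = 117.5447
  x_1 = 0.1160·92 + 1.1695·53 + 0.0902·20 + 0.2430·7 = 76.1562
  x_2 = 0.1028·92 + 0.0586·53 + 1.1809·20 + 0.1294·7 = 37.0870
  x_3 = 0.1574·92 + 0.2575·53 + 0.2248·20 + 1.1893·7 = 40.9495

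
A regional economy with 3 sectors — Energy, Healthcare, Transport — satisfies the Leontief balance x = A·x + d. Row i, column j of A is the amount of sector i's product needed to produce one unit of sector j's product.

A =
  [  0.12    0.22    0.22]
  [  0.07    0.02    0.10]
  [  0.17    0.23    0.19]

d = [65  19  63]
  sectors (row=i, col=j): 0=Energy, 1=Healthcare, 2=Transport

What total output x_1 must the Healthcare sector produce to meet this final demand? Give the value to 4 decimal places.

38.8124

Form M = I − A:
  [  0.88   -0.22   -0.22]
  [ -0.07    0.98   -0.10]
  [ -0.17   -0.23    0.81]
Leontief inverse L = M⁻¹:
  [  1.2394    0.3679    0.3821]
  [  0.1185    1.0860    0.1663]
  [  0.2938    0.3856    1.3620]
Total output x = L · d:
  x_0 = 1.2394·65 + 0.3679·19 + 0.3821·63 = 111.6232
  x_1 = 0.1185·65 + 1.0860·19 + 0.1663·63 = 38.8124
  x_2 = 0.2938·65 + 0.3856·19 + 1.3620·63 = 112.2257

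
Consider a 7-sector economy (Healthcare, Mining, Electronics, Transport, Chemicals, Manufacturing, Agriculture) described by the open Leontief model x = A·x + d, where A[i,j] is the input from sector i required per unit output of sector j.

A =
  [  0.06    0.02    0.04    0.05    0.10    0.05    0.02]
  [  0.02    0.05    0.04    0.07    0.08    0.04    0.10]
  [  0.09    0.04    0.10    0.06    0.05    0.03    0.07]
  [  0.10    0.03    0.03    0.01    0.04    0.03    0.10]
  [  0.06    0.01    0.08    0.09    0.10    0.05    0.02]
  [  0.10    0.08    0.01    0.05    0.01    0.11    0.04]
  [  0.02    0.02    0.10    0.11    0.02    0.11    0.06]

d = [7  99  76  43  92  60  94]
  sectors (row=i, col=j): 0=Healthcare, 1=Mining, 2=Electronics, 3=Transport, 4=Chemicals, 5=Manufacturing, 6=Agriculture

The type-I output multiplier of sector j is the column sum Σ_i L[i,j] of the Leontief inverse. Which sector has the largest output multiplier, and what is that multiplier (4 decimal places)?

Healthcare (1.7577)

Form M = I − A:
  [  0.94   -0.02   -0.04   -0.05   -0.10   -0.05   -0.02]
  [ -0.02    0.95   -0.04   -0.07   -0.08   -0.04   -0.10]
  [ -0.09   -0.04    0.90   -0.06   -0.05   -0.03   -0.07]
  [ -0.10   -0.03   -0.03    0.99   -0.04   -0.03   -0.10]
  [ -0.06   -0.01   -0.08   -0.09    0.90   -0.05   -0.02]
  [ -0.10   -0.08   -0.01   -0.05   -0.01    0.89   -0.04]
  [ -0.02   -0.02   -0.10   -0.11   -0.02   -0.11    0.94]
Leontief inverse L = M⁻¹:
  [  1.0989    0.0382    0.0716    0.0843    0.1352    0.0823    0.0481]
  [  0.0617    1.0720    0.0809    0.1140    0.1157    0.0820    0.1395]
  [  0.1381    0.0638    1.1450    0.1053    0.0926    0.0717    0.1112]
  [  0.1333    0.0478    0.0645    1.0484    0.0728    0.0671    0.1287]
  [  0.1091    0.0319    0.1192    0.1293    1.1407    0.0870    0.0563]
  [  0.1426    0.1066    0.0394    0.0881    0.0459    1.1528    0.0767]
  [  0.0740    0.0492    0.1397    0.1512    0.0534    0.1557    1.1049]
Total output x = L · d:
  x_0 = 1.0989·7 + 0.0382·99 + 0.0716·76 + 0.0843·43 + 0.1352·92 + 0.0823·60 + 0.0481·94 = 42.4385
  x_1 = 0.0617·7 + 1.0720·99 + 0.0809·76 + 0.1140·43 + 0.1157·92 + 0.0820·60 + 0.1395·94 = 146.2786
  x_2 = 0.1381·7 + 0.0638·99 + 1.1450·76 + 0.1053·43 + 0.0926·92 + 0.0717·60 + 0.1112·94 = 122.1000
  x_3 = 0.1333·7 + 0.0478·99 + 0.0645·76 + 1.0484·43 + 0.0728·92 + 0.0671·60 + 0.1287·94 = 78.4696
  x_4 = 0.1091·7 + 0.0319·99 + 0.1192·76 + 0.1293·43 + 1.1407·92 + 0.0870·60 + 0.0563·94 = 133.9984
  x_5 = 0.1426·7 + 0.1066·99 + 0.0394·76 + 0.0881·43 + 0.0459·92 + 1.1528·60 + 0.0767·94 = 98.9385
  x_6 = 0.0740·7 + 0.0492·99 + 0.1397·76 + 0.1512·43 + 0.0534·92 + 0.1557·60 + 1.1049·94 = 140.6162
Output multipliers (column sums of L):
  Healthcare: 1.7577
  Mining: 1.4094
  Electronics: 1.6604
  Transport: 1.7206
  Chemicals: 1.6563
  Manufacturing: 1.6985
  Agriculture: 1.6654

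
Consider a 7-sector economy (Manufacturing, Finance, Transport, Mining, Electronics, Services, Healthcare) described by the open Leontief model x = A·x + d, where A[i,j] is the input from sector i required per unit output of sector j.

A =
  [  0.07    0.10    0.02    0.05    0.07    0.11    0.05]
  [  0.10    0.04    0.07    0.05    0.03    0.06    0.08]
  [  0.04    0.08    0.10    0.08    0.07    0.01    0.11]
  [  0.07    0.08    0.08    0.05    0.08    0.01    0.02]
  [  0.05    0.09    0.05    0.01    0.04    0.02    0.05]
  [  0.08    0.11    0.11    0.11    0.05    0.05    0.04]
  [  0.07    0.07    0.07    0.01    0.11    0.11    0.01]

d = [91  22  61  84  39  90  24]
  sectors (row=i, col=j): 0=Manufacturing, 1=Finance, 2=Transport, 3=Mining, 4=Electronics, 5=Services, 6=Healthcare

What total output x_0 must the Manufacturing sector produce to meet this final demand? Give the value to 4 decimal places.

Form M = I − A:
  [  0.93   -0.10   -0.02   -0.05   -0.07   -0.11   -0.05]
  [ -0.10    0.96   -0.07   -0.05   -0.03   -0.06   -0.08]
  [ -0.04   -0.08    0.90   -0.08   -0.07   -0.01   -0.11]
  [ -0.07   -0.08   -0.08    0.95   -0.08   -0.01   -0.02]
  [ -0.05   -0.09   -0.05   -0.01    0.96   -0.02   -0.05]
  [ -0.08   -0.11   -0.11   -0.11   -0.05    0.95   -0.04]
  [ -0.07   -0.07   -0.07   -0.01   -0.11   -0.11    0.99]
Leontief inverse L = M⁻¹:
  [  1.1311    0.1686    0.0799    0.0956    0.1205    0.1569    0.0940]
  [  0.1535    1.1042    0.1242    0.0910    0.0817    0.1055    0.1210]
  [  0.0981    0.1467    1.1614    0.1200    0.1273    0.0550    0.1569]
  [  0.1162    0.1338    0.1261    1.0834    0.1214    0.0442    0.0605]
  [  0.0892    0.1324    0.0880    0.0373    1.0740    0.0521    0.0821]
  [  0.1478    0.1873    0.1802    0.1622    0.1115    1.0986    0.0959]
  [  0.1253    0.1372    0.1276    0.0548    0.1562    0.1507    1.0568]
Total output x = L · d:
  x_0 = 1.1311·91 + 0.1686·22 + 0.0799·61 + 0.0956·84 + 0.1205·39 + 0.1569·90 + 0.0940·24 = 140.6098
  x_1 = 0.1535·91 + 1.1042·22 + 0.1242·61 + 0.0910·84 + 0.0817·39 + 0.1055·90 + 0.1210·24 = 69.0680
  x_2 = 0.0981·91 + 0.1467·22 + 1.1614·61 + 0.1200·84 + 0.1273·39 + 0.0550·90 + 0.1569·24 = 106.7609
  x_3 = 0.1162·91 + 0.1338·22 + 0.1261·61 + 1.0834·84 + 0.1214·39 + 0.0442·90 + 0.0605·24 = 122.3884
  x_4 = 0.0892·91 + 0.1324·22 + 0.0880·61 + 0.0373·84 + 1.0740·39 + 0.0521·90 + 0.0821·24 = 68.0775
  x_5 = 0.1478·91 + 0.1873·22 + 0.1802·61 + 0.1622·84 + 0.1115·39 + 1.0986·90 + 0.0959·24 = 147.7155
  x_6 = 0.1253·91 + 0.1372·22 + 0.1276·61 + 0.0548·84 + 0.1562·39 + 0.1507·90 + 1.0568·24 = 71.8301

140.6098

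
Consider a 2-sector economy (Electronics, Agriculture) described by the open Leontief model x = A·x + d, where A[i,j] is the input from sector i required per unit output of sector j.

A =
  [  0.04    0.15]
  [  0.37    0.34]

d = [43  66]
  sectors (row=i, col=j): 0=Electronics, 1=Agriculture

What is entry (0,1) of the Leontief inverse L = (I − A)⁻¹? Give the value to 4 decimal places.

L[0,1] = 0.2595

Form M = I − A:
  [  0.96   -0.15]
  [ -0.37    0.66]
Leontief inverse L = M⁻¹:
  [  1.1417    0.2595]
  [  0.6400    1.6606]
Total output x = L · d:
  x_0 = 1.1417·43 + 0.2595·66 = 66.2169
  x_1 = 0.6400·43 + 1.6606·66 = 137.1216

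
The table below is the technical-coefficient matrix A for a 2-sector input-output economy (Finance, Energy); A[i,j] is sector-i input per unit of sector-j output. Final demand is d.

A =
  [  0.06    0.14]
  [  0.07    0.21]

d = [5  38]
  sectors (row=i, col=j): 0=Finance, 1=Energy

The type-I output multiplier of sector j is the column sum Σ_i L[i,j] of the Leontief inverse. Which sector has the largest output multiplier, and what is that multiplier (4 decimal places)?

Energy (1.4738)

Form M = I − A:
  [  0.94   -0.14]
  [ -0.07    0.79]
Leontief inverse L = M⁻¹:
  [  1.0781    0.1910]
  [  0.0955    1.2828]
Total output x = L · d:
  x_0 = 1.0781·5 + 0.1910·38 = 12.6501
  x_1 = 0.0955·5 + 1.2828·38 = 49.2222
Output multipliers (column sums of L):
  Finance: 1.1736
  Energy: 1.4738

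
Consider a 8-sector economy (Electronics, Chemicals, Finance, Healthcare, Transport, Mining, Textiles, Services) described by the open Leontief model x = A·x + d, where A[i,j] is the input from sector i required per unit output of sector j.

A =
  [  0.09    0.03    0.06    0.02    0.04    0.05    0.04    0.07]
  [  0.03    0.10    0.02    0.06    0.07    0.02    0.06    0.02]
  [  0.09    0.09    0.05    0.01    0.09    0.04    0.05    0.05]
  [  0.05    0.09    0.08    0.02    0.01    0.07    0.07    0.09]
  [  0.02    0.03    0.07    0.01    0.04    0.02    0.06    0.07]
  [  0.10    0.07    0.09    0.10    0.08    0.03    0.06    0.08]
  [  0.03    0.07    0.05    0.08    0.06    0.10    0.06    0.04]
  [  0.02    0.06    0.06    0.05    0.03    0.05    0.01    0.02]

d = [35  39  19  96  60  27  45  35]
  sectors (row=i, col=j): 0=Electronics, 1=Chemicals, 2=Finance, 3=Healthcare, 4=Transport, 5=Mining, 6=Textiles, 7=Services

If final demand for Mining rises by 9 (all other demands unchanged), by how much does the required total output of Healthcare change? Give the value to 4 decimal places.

0.9832

Form M = I − A:
  [  0.91   -0.03   -0.06   -0.02   -0.04   -0.05   -0.04   -0.07]
  [ -0.03    0.90   -0.02   -0.06   -0.07   -0.02   -0.06   -0.02]
  [ -0.09   -0.09    0.95   -0.01   -0.09   -0.04   -0.05   -0.05]
  [ -0.05   -0.09   -0.08    0.98   -0.01   -0.07   -0.07   -0.09]
  [ -0.02   -0.03   -0.07   -0.01    0.96   -0.02   -0.06   -0.07]
  [ -0.10   -0.07   -0.09   -0.10   -0.08    0.97   -0.06   -0.08]
  [ -0.03   -0.07   -0.05   -0.08   -0.06   -0.10    0.94   -0.04]
  [ -0.02   -0.06   -0.06   -0.05   -0.03   -0.05   -0.01    0.98]
Leontief inverse L = M⁻¹:
  [  1.1296    0.0745    0.1011    0.0493    0.0773    0.0821    0.0732    0.1071]
  [  0.0604    1.1461    0.0563    0.0888    0.1042    0.0503    0.0958    0.0542]
  [  0.1315    0.1417    1.0951    0.0436    0.1337    0.0748    0.0904    0.0915]
  [  0.0956    0.1498    0.1273    1.0604    0.0581    0.1092    0.1114    0.1314]
  [  0.0477    0.0676    0.1013    0.0338    1.0707    0.0465    0.0866    0.0969]
  [  0.1557    0.1408    0.1514    0.1411    0.1338    1.0798    0.1131    0.1370]
  [  0.0774    0.1315    0.1029    0.1210    0.1074    0.1406    1.1068    0.0889]
  [  0.0499    0.0986    0.0909    0.0727    0.0598    0.0729    0.0383    1.0491]
Total output x = L · d:
  x_0 = 1.1296·35 + 0.0745·39 + 0.1011·19 + 0.0493·96 + 0.0773·60 + 0.0821·27 + 0.0732·45 + 0.1071·35 = 62.9847
  x_1 = 0.0604·35 + 1.1461·39 + 0.0563·19 + 0.0888·96 + 0.1042·60 + 0.0503·27 + 0.0958·45 + 0.0542·35 = 70.2133
  x_2 = 0.1315·35 + 0.1417·39 + 1.0951·19 + 0.0436·96 + 0.1337·60 + 0.0748·27 + 0.0904·45 + 0.0915·35 = 52.4275
  x_3 = 0.0956·35 + 0.1498·39 + 0.1273·19 + 1.0604·96 + 0.0581·60 + 0.1092·27 + 0.1114·45 + 0.1314·35 = 129.4501
  x_4 = 0.0477·35 + 0.0676·39 + 0.1013·19 + 0.0338·96 + 1.0707·60 + 0.0465·27 + 0.0866·45 + 0.0969·35 = 82.2640
  x_5 = 0.1557·35 + 0.1408·39 + 0.1514·19 + 0.1411·96 + 0.1338·60 + 1.0798·27 + 0.1131·45 + 0.1370·35 = 74.4281
  x_6 = 0.0774·35 + 0.1315·39 + 0.1029·19 + 0.1210·96 + 0.1074·60 + 0.1406·27 + 1.1068·45 + 0.0889·35 = 84.5661
  x_7 = 0.0499·35 + 0.0986·39 + 0.0909·19 + 0.0727·96 + 0.0598·60 + 0.0729·27 + 0.0383·45 + 1.0491·35 = 58.2915
Δx_3 = L[3,5] · Δd_5 = 0.1092 · 9 = 0.9832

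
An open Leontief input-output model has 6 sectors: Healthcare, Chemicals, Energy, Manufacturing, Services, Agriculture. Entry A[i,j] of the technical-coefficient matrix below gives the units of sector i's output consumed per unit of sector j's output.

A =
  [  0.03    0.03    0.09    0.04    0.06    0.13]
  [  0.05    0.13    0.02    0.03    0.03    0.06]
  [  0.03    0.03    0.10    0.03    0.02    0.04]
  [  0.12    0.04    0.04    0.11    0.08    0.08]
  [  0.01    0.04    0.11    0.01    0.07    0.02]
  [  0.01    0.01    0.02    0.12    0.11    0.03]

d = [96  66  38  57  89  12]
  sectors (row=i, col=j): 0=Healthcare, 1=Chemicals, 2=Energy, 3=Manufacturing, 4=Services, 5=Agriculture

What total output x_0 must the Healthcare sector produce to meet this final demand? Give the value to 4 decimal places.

123.6063

Form M = I − A:
  [  0.97   -0.03   -0.09   -0.04   -0.06   -0.13]
  [ -0.05    0.87   -0.02   -0.03   -0.03   -0.06]
  [ -0.03   -0.03    0.90   -0.03   -0.02   -0.04]
  [ -0.12   -0.04   -0.04    0.89   -0.08   -0.08]
  [ -0.01   -0.04   -0.11   -0.01    0.93   -0.02]
  [ -0.01   -0.01   -0.02   -0.12   -0.11    0.97]
Leontief inverse L = M⁻¹:
  [  1.0493    0.0502    0.1247    0.0753    0.0971    0.1571]
  [  0.0696    1.1596    0.0443    0.0563    0.0582    0.0887]
  [  0.0443    0.0451    1.1250    0.0500    0.0399    0.0601]
  [  0.1516    0.0686    0.0864    1.1541    0.1280    0.1259]
  [  0.0219    0.0571    0.1383    0.0247    1.0880    0.0366]
  [  0.0337    0.0284    0.0513    0.1480    0.1416    1.0544]
Total output x = L · d:
  x_0 = 1.0493·96 + 0.0502·66 + 0.1247·38 + 0.0753·57 + 0.0971·89 + 0.1571·12 = 123.6063
  x_1 = 0.0696·96 + 1.1596·66 + 0.0443·38 + 0.0563·57 + 0.0582·89 + 0.0887·12 = 94.3598
  x_2 = 0.0443·96 + 0.0451·66 + 1.1250·38 + 0.0500·57 + 0.0399·89 + 0.0601·12 = 57.1073
  x_3 = 0.1516·96 + 0.0686·66 + 0.0864·38 + 1.1541·57 + 0.1280·89 + 0.1259·12 = 101.0513
  x_4 = 0.0219·96 + 0.0571·66 + 0.1383·38 + 0.0247·57 + 1.0880·89 + 0.0366·12 = 109.8040
  x_5 = 0.0337·96 + 0.0284·66 + 0.0513·38 + 0.1480·57 + 0.1416·89 + 1.0544·12 = 40.7489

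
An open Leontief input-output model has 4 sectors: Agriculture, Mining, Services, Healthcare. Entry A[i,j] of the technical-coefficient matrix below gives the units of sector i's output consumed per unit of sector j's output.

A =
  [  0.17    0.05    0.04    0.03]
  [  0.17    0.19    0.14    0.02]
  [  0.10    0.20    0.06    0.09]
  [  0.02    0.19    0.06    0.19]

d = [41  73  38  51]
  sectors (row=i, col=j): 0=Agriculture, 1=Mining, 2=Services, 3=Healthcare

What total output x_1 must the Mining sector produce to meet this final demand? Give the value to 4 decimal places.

Form M = I − A:
  [  0.83   -0.05   -0.04   -0.03]
  [ -0.17    0.81   -0.14   -0.02]
  [ -0.10   -0.20    0.94   -0.09]
  [ -0.02   -0.19   -0.06    0.81]
Leontief inverse L = M⁻¹:
  [  1.2369    0.1074    0.0722    0.0565]
  [  0.2981    1.3216    0.2138    0.0674]
  [  0.2061    0.3249    1.1300    0.1412]
  [  0.1157    0.3367    0.1356    1.2622]
Total output x = L · d:
  x_0 = 1.2369·41 + 0.1074·73 + 0.0722·38 + 0.0565·51 = 64.1817
  x_1 = 0.2981·41 + 1.3216·73 + 0.2138·38 + 0.0674·51 = 120.2601
  x_2 = 0.2061·41 + 0.3249·73 + 1.1300·38 + 0.1412·51 = 82.3053
  x_3 = 0.1157·41 + 0.3367·73 + 0.1356·38 + 1.2622·51 = 98.8536

120.2601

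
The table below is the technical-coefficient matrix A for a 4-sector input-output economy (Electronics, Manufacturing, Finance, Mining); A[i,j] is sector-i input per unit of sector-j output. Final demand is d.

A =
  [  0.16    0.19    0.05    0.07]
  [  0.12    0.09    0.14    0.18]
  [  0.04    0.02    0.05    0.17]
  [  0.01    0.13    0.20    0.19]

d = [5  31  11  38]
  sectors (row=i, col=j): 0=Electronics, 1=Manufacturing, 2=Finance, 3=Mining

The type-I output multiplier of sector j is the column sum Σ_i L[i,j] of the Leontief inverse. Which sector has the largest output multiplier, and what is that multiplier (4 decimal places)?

Form M = I − A:
  [  0.84   -0.19   -0.05   -0.07]
  [ -0.12    0.91   -0.14   -0.18]
  [ -0.04   -0.02    0.95   -0.17]
  [ -0.01   -0.13   -0.20    0.81]
Leontief inverse L = M⁻¹:
  [  1.2418    0.2917    0.1513    0.2039]
  [  0.1863    1.1912    0.2558    0.3345]
  [  0.0673    0.0756    1.1216    0.2580]
  [  0.0618    0.2134    0.3199    1.3545]
Total output x = L · d:
  x_0 = 1.2418·5 + 0.2917·31 + 0.1513·11 + 0.2039·38 = 24.6642
  x_1 = 0.1863·5 + 1.1912·31 + 0.2558·11 + 0.3345·38 = 53.3837
  x_2 = 0.0673·5 + 0.0756·31 + 1.1216·11 + 0.2580·38 = 24.8207
  x_3 = 0.0618·5 + 0.2134·31 + 0.3199·11 + 1.3545·38 = 61.9144
Output multipliers (column sums of L):
  Electronics: 1.5572
  Manufacturing: 1.7719
  Finance: 1.8485
  Mining: 2.1509

Mining (2.1509)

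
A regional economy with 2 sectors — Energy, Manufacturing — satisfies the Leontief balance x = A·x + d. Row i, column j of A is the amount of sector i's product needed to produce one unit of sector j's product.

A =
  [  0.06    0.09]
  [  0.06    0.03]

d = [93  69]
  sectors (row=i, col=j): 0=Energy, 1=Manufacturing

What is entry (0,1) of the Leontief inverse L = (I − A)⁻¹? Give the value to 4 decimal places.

Form M = I − A:
  [  0.94   -0.09]
  [ -0.06    0.97]
Leontief inverse L = M⁻¹:
  [  1.0702    0.0993]
  [  0.0662    1.0371]
Total output x = L · d:
  x_0 = 1.0702·93 + 0.0993·69 = 106.3769
  x_1 = 0.0662·93 + 1.0371·69 = 77.7140

L[0,1] = 0.0993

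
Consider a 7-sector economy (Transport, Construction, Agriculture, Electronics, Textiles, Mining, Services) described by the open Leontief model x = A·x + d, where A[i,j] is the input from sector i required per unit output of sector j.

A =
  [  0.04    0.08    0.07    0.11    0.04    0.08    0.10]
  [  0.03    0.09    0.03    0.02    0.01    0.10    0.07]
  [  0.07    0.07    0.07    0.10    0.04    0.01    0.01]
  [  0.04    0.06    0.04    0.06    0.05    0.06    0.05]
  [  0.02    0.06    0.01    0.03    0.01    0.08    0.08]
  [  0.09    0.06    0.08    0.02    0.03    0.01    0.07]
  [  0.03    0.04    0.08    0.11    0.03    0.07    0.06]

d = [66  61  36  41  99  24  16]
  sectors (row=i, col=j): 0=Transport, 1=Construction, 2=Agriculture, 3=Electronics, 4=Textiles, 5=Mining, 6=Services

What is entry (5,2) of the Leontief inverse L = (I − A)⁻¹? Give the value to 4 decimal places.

L[5,2] = 0.1144

Form M = I − A:
  [  0.96   -0.08   -0.07   -0.11   -0.04   -0.08   -0.10]
  [ -0.03    0.91   -0.03   -0.02   -0.01   -0.10   -0.07]
  [ -0.07   -0.07    0.93   -0.10   -0.04   -0.01   -0.01]
  [ -0.04   -0.06   -0.04    0.94   -0.05   -0.06   -0.05]
  [ -0.02   -0.06   -0.01   -0.03    0.99   -0.08   -0.08]
  [ -0.09   -0.06   -0.08   -0.02   -0.03    0.99   -0.07]
  [ -0.03   -0.04   -0.08   -0.11   -0.03   -0.07    0.94]
Leontief inverse L = M⁻¹:
  [  1.0793    0.1341    0.1172    0.1640    0.0664    0.1279    0.1499]
  [  0.0584    1.1276    0.0638    0.0536    0.0262    0.1321    0.1058]
  [  0.0966    0.1114    1.1007    0.1391    0.0593    0.0467    0.0462]
  [  0.0668    0.0980    0.0715    1.0956    0.0674    0.0940    0.0862]
  [  0.0429    0.0900    0.0383    0.0588    1.0238    0.1070    0.1099]
  [  0.1166    0.1001    0.1144    0.0642    0.0485    1.0461    0.1065]
  [  0.0630    0.0835    0.1183    0.1542    0.0525    0.1060    1.0986]
Total output x = L · d:
  x_0 = 1.0793·66 + 0.1341·61 + 0.1172·36 + 0.1640·41 + 0.0664·99 + 0.1279·24 + 0.1499·16 = 102.4006
  x_1 = 0.0584·66 + 1.1276·61 + 0.0638·36 + 0.0536·41 + 0.0262·99 + 0.1321·24 + 0.1058·16 = 84.5913
  x_2 = 0.0966·66 + 0.1114·61 + 1.1007·36 + 0.1391·41 + 0.0593·99 + 0.0467·24 + 0.0462·16 = 66.2294
  x_3 = 0.0668·66 + 0.0980·61 + 0.0715·36 + 1.0956·41 + 0.0674·99 + 0.0940·24 + 0.0862·16 = 68.1895
  x_4 = 0.0429·66 + 0.0900·61 + 0.0383·36 + 0.0588·41 + 1.0238·99 + 0.1070·24 + 0.1099·16 = 117.7950
  x_5 = 0.1166·66 + 0.1001·61 + 0.1144·36 + 0.0642·41 + 0.0485·99 + 1.0461·24 + 0.1065·16 = 52.1697
  x_6 = 0.0630·66 + 0.0835·61 + 0.1183·36 + 0.1542·41 + 0.0525·99 + 0.1060·24 + 1.0986·16 = 45.1496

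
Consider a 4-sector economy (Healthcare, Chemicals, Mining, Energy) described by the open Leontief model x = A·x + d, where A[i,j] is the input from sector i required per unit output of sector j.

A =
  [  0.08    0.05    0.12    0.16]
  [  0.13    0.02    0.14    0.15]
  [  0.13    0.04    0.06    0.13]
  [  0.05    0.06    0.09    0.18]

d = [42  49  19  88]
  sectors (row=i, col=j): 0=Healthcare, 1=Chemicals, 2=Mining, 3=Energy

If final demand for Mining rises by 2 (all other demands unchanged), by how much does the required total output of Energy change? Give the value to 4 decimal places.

0.2981

Form M = I − A:
  [  0.92   -0.05   -0.12   -0.16]
  [ -0.13    0.98   -0.14   -0.15]
  [ -0.13   -0.04    0.94   -0.13]
  [ -0.05   -0.06   -0.09    0.82]
Leontief inverse L = M⁻¹:
  [  1.1389    0.0819    0.1831    0.2662]
  [  0.1926    1.0548    0.2069    0.2633]
  [  0.1800    0.0686    1.1186    0.2250]
  [  0.1033    0.0897    0.1491    1.2797]
Total output x = L · d:
  x_0 = 1.1389·42 + 0.0819·49 + 0.1831·19 + 0.2662·88 = 78.7497
  x_1 = 0.1926·42 + 1.0548·49 + 0.2069·19 + 0.2633·88 = 86.8785
  x_2 = 0.1800·42 + 0.0686·49 + 1.1186·19 + 0.2250·88 = 51.9745
  x_3 = 0.1033·42 + 0.0897·49 + 0.1491·19 + 1.2797·88 = 124.1804
Δx_3 = L[3,2] · Δd_2 = 0.1491 · 2 = 0.2981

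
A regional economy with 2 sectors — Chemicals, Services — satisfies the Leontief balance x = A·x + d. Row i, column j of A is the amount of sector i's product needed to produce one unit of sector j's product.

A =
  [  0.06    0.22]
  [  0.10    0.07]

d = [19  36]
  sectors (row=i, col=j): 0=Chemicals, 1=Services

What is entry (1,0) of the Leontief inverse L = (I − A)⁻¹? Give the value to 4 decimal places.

L[1,0] = 0.1173

Form M = I − A:
  [  0.94   -0.22]
  [ -0.10    0.93]
Leontief inverse L = M⁻¹:
  [  1.0913    0.2582]
  [  0.1173    1.1030]
Total output x = L · d:
  x_0 = 1.0913·19 + 0.2582·36 = 30.0282
  x_1 = 0.1173·19 + 1.1030·36 = 41.9385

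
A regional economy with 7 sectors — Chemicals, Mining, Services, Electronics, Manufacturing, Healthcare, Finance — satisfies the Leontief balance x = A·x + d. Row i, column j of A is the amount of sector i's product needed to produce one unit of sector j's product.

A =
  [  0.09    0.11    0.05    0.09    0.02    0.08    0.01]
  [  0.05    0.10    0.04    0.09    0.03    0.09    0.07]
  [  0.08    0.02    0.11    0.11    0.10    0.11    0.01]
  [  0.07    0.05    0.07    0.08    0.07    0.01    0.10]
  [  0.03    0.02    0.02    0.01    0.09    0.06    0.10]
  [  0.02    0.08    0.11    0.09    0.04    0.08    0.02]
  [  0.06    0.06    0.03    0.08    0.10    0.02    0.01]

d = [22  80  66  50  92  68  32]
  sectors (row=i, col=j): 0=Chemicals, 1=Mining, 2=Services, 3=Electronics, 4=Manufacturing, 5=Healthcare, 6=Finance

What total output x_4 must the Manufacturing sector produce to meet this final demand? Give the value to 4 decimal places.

125.5802

Form M = I − A:
  [  0.91   -0.11   -0.05   -0.09   -0.02   -0.08   -0.01]
  [ -0.05    0.90   -0.04   -0.09   -0.03   -0.09   -0.07]
  [ -0.08   -0.02    0.89   -0.11   -0.10   -0.11   -0.01]
  [ -0.07   -0.05   -0.07    0.92   -0.07   -0.01   -0.10]
  [ -0.03   -0.02   -0.02   -0.01    0.91   -0.06   -0.10]
  [ -0.02   -0.08   -0.11   -0.09   -0.04    0.92   -0.02]
  [ -0.06   -0.06   -0.03   -0.08   -0.10   -0.02    0.99]
Leontief inverse L = M⁻¹:
  [  1.1377    0.1669    0.1037    0.1582    0.0654    0.1347    0.0497]
  [  0.0969    1.1556    0.0929    0.1580    0.0810    0.1420    0.1106]
  [  0.1347    0.0758    1.1762    0.1850    0.1629    0.1736    0.0572]
  [  0.1177    0.0973    0.1152    1.1407    0.1239    0.0570    0.1381]
  [  0.0587    0.0528    0.0507    0.0493    1.1292    0.0932    0.1258]
  [  0.0654    0.1271    0.1659    0.1557    0.0922    1.1339    0.0593]
  [  0.0957    0.0982    0.0653    0.1251    0.1397    0.0590    1.0466]
Total output x = L · d:
  x_0 = 1.1377·22 + 0.1669·80 + 0.1037·66 + 0.1582·50 + 0.0654·92 + 0.1347·68 + 0.0497·32 = 69.9064
  x_1 = 0.0969·22 + 1.1556·80 + 0.0929·66 + 0.1580·50 + 0.0810·92 + 0.1420·68 + 0.1106·32 = 129.2595
  x_2 = 0.1347·22 + 0.0758·80 + 1.1762·66 + 0.1850·50 + 0.1629·92 + 0.1736·68 + 0.0572·32 = 124.5205
  x_3 = 0.1177·22 + 0.0973·80 + 0.1152·66 + 1.1407·50 + 0.1239·92 + 0.0570·68 + 0.1381·32 = 94.7068
  x_4 = 0.0587·22 + 0.0528·80 + 0.0507·66 + 0.0493·50 + 1.1292·92 + 0.0932·68 + 0.1258·32 = 125.5802
  x_5 = 0.0654·22 + 0.1271·80 + 0.1659·66 + 0.1557·50 + 0.0922·92 + 1.1339·68 + 0.0593·32 = 117.8268
  x_6 = 0.0957·22 + 0.0982·80 + 0.0653·66 + 0.1251·50 + 0.1397·92 + 0.0590·68 + 1.0466·32 = 70.8855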